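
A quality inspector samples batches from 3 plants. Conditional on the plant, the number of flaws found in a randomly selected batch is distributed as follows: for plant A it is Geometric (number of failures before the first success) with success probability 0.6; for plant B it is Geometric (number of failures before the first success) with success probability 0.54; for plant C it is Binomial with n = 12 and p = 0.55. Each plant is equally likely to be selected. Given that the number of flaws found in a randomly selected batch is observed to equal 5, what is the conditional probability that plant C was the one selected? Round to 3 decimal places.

Likelihoods P(X=5 | ·): A: 0.006144; B: 0.011122; C: 0.148945.
Posterior ∝ prior × likelihood. Numerator for C: 0.333333·0.148945 = 0.0496484.
Normalizing constant: 0.333333·0.006144 + 0.333333·0.011122 + 0.333333·0.148945 = 0.0554037.
P(C | observation) = 0.0496484 / 0.0554037 = 0.89612.

0.896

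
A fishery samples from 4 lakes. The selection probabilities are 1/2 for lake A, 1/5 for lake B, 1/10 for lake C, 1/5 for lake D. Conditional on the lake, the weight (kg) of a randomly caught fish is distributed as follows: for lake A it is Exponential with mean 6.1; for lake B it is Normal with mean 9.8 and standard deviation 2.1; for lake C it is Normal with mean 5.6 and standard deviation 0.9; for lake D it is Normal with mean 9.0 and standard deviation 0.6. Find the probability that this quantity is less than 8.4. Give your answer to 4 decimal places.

0.5560

Conditional on each lake, P(X < 8.4): A: 0.747678; B: 0.252493; C: 0.999068; D: 0.158655.
By total probability, P(X < 8.4) = 0.5·0.747678 + 0.2·0.252493 + 0.1·0.999068 + 0.2·0.158655 = 0.555975.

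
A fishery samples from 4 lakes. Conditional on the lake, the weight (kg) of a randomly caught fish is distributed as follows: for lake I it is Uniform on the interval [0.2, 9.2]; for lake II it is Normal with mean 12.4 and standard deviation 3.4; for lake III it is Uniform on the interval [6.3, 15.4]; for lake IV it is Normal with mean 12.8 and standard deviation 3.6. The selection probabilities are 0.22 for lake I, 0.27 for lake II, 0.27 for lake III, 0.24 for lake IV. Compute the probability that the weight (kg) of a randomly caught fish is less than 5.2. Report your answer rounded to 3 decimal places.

Conditional on each lake, P(X < 5.2): I: 0.555556; II: 0.0171025; III: 0; IV: 0.0173814.
By total probability, P(X < 5.2) = 0.22·0.555556 + 0.27·0.0171025 + 0.27·0 + 0.24·0.0173814 = 0.131011.

0.131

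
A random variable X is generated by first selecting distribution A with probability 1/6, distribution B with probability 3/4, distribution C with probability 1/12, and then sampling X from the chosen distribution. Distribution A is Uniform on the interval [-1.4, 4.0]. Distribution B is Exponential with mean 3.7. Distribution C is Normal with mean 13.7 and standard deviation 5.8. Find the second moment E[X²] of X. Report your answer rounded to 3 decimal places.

For each component E[X²] = Var + (mean)², giving A: 4.12; B: 27.38; C: 221.33.
Overall E[X²] = 0.166667·4.12 + 0.75·27.38 + 0.0833333·221.33 = 39.6658.

39.666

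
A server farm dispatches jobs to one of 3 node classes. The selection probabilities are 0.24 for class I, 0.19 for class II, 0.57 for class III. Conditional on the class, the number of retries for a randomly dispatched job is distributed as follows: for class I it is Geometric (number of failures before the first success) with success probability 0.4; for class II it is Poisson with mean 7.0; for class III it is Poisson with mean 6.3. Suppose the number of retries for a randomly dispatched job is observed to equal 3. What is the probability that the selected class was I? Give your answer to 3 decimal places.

Likelihoods P(X=3 | ·): I: 0.0864; II: 0.0521293; III: 0.0765271.
Posterior ∝ prior × likelihood. Numerator for I: 0.24·0.0864 = 0.020736.
Normalizing constant: 0.24·0.0864 + 0.19·0.0521293 + 0.57·0.0765271 = 0.074261.
P(I | observation) = 0.020736 / 0.074261 = 0.279231.

0.279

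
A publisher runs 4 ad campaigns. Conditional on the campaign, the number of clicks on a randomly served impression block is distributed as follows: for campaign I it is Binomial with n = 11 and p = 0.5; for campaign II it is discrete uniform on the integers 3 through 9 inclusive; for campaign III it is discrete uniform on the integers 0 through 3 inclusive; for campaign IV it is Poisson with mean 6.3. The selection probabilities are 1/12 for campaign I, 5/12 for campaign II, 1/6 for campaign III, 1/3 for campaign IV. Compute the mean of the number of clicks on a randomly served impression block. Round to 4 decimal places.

Component means — I: 5.5; II: 6; III: 1.5; IV: 6.3.
E[X] = 0.0833333·5.5 + 0.416667·6 + 0.166667·1.5 + 0.333333·6.3 = 5.30833.

5.3083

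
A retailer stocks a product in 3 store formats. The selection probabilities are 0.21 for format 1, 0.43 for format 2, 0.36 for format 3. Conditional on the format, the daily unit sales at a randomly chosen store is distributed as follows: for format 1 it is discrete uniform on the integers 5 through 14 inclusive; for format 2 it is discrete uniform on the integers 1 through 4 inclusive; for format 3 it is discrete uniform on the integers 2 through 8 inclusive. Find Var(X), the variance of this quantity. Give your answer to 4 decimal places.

Per component, 1: μ=9.5, E[X²]=98.5; 2: μ=2.5, E[X²]=7.5; 3: μ=5, E[X²]=29.
E[X] = 0.21·9.5 + 0.43·2.5 + 0.36·5 = 4.87.
E[X²] = 0.21·98.5 + 0.43·7.5 + 0.36·29 = 34.35.
Var(X) = E[X²] − (E[X])² = 34.35 − 23.7169 = 10.6331.

10.6331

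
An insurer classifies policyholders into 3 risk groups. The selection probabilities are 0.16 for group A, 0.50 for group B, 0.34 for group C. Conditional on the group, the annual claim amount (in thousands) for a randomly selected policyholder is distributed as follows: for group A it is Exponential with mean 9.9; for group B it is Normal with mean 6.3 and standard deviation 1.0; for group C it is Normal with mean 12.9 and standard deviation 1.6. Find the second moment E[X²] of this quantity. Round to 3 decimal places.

109.158

For each component E[X²] = Var + (mean)², giving A: 196.02; B: 40.69; C: 168.97.
Overall E[X²] = 0.16·196.02 + 0.5·40.69 + 0.34·168.97 = 109.158.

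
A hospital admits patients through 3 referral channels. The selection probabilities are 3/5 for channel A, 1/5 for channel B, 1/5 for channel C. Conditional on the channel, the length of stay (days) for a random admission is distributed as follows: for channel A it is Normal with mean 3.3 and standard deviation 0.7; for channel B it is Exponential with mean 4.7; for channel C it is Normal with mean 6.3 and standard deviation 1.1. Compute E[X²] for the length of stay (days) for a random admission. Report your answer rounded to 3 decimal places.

For each component E[X²] = Var + (mean)², giving A: 11.38; B: 44.18; C: 40.9.
Overall E[X²] = 0.6·11.38 + 0.2·44.18 + 0.2·40.9 = 23.844.

23.844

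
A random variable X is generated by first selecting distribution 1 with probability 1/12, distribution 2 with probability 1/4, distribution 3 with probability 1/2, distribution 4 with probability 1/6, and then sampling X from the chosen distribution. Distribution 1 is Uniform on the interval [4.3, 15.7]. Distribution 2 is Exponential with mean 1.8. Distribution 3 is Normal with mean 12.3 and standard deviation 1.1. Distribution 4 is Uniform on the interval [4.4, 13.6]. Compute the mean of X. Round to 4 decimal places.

8.9333

Component means — 1: 10; 2: 1.8; 3: 12.3; 4: 9.
E[X] = 0.0833333·10 + 0.25·1.8 + 0.5·12.3 + 0.166667·9 = 8.93333.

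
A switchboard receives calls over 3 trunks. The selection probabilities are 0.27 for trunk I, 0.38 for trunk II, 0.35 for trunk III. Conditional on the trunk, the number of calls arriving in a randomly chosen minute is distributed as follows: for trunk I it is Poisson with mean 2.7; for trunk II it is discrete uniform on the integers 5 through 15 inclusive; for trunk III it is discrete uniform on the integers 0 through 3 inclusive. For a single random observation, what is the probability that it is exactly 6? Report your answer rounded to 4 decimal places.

0.0443

Conditional on each trunk, P(X = 6): I: 0.0361622; II: 0.0909091; III: 0.
By total probability, P(X = 6) = 0.27·0.0361622 + 0.38·0.0909091 + 0.35·0 = 0.0443093.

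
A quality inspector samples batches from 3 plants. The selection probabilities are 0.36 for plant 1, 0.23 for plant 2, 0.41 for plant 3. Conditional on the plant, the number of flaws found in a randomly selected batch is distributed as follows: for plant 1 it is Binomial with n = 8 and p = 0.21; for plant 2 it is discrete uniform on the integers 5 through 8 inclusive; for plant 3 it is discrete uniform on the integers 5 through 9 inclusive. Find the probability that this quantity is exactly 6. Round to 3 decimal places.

0.140

Conditional on each plant, P(X = 6): 1: 0.00149875; 2: 0.25; 3: 0.2.
By total probability, P(X = 6) = 0.36·0.00149875 + 0.23·0.25 + 0.41·0.2 = 0.14004.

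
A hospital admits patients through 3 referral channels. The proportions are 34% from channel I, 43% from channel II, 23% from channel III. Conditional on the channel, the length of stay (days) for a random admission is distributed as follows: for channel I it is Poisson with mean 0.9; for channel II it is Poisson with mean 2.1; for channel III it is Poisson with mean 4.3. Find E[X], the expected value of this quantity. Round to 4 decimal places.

2.1980

Component means — I: 0.9; II: 2.1; III: 4.3.
E[X] = 0.34·0.9 + 0.43·2.1 + 0.23·4.3 = 2.198.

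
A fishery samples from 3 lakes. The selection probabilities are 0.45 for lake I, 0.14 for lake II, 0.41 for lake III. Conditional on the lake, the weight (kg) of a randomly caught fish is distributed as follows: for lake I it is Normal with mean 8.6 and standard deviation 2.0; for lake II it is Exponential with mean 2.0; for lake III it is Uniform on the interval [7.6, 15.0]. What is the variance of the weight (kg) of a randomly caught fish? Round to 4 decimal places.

Per component, I: μ=8.6, E[X²]=77.96; II: μ=2, E[X²]=8; III: μ=11.3, E[X²]=132.253.
E[X] = 0.45·8.6 + 0.14·2 + 0.41·11.3 = 8.783.
E[X²] = 0.45·77.96 + 0.14·8 + 0.41·132.253 = 90.4259.
Var(X) = E[X²] − (E[X])² = 90.4259 − 77.1411 = 13.2848.

13.2848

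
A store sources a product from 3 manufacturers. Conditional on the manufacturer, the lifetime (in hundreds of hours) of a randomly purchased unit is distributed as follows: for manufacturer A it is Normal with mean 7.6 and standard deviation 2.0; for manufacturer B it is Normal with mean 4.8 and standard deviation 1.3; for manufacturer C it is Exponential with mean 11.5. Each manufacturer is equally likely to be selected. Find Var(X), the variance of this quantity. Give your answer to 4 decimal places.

Per component, A: μ=7.6, E[X²]=61.76; B: μ=4.8, E[X²]=24.73; C: μ=11.5, E[X²]=264.5.
E[X] = 0.333333·7.6 + 0.333333·4.8 + 0.333333·11.5 = 7.96667.
E[X²] = 0.333333·61.76 + 0.333333·24.73 + 0.333333·264.5 = 116.997.
Var(X) = E[X²] − (E[X])² = 116.997 − 63.4678 = 53.5289.

53.5289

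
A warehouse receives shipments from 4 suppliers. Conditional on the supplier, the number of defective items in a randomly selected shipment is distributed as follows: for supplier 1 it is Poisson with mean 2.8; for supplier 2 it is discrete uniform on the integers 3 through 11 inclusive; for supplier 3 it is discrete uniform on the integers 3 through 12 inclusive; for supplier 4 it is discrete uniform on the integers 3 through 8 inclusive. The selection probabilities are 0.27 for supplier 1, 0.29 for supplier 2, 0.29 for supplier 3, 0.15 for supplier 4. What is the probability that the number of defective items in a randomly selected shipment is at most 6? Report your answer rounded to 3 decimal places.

0.608

Conditional on each supplier, P(X ≤ 6): 1: 0.975589; 2: 0.444444; 3: 0.4; 4: 0.666667.
By total probability, P(X ≤ 6) = 0.27·0.975589 + 0.29·0.444444 + 0.29·0.4 + 0.15·0.666667 = 0.608298.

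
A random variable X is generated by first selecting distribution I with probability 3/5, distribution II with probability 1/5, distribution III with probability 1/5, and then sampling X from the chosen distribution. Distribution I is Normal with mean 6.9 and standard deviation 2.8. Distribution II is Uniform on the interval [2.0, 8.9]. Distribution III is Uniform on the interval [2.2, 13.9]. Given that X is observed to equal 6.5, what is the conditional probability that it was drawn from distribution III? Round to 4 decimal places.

0.1308

Likelihoods f(6.5 | ·): I: 0.141033; II: 0.144928; III: 0.0854701.
Posterior ∝ prior × likelihood. Numerator for III: 0.2·0.0854701 = 0.017094.
Normalizing constant: 0.6·0.141033 + 0.2·0.144928 + 0.2·0.0854701 = 0.130699.
P(III | observation) = 0.017094 / 0.130699 = 0.130789.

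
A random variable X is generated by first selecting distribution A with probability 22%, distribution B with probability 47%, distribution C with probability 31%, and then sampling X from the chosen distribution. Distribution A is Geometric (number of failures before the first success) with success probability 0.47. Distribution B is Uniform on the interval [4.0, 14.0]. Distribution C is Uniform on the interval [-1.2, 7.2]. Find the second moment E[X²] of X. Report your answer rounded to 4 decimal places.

47.4071

For each component E[X²] = Var + (mean)², giving A: 3.67089; B: 89.3333; C: 14.88.
Overall E[X²] = 0.22·3.67089 + 0.47·89.3333 + 0.31·14.88 = 47.4071.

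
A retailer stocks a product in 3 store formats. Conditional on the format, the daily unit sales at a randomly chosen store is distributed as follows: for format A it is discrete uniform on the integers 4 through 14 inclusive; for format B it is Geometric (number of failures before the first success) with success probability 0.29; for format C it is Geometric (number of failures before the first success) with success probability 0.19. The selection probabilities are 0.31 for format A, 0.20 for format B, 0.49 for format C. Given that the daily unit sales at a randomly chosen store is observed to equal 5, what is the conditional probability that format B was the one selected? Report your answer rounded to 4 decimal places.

Likelihoods P(X=5 | ·): A: 0.0909091; B: 0.0523227; C: 0.0662489.
Posterior ∝ prior × likelihood. Numerator for B: 0.2·0.0523227 = 0.0104645.
Normalizing constant: 0.31·0.0909091 + 0.2·0.0523227 + 0.49·0.0662489 = 0.0711083.
P(B | observation) = 0.0104645 / 0.0711083 = 0.147163.

0.1472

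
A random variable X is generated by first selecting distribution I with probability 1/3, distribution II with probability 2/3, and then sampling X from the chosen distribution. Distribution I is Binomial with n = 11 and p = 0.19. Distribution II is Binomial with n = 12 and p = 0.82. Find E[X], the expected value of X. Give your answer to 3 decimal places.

Component means — I: 2.09; II: 9.84.
E[X] = 0.333333·2.09 + 0.666667·9.84 = 7.25667.

7.257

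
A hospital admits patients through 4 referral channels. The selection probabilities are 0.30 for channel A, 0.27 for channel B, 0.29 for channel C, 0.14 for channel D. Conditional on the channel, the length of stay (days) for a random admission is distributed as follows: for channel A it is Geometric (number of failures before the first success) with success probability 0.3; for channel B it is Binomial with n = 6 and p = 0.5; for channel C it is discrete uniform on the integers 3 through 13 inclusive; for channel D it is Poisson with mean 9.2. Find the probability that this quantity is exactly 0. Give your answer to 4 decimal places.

Conditional on each channel, P(X = 0): A: 0.3; B: 0.015625; C: 0; D: 0.000101039.
By total probability, P(X = 0) = 0.3·0.3 + 0.27·0.015625 + 0.29·0 + 0.14·0.000101039 = 0.0942329.

0.0942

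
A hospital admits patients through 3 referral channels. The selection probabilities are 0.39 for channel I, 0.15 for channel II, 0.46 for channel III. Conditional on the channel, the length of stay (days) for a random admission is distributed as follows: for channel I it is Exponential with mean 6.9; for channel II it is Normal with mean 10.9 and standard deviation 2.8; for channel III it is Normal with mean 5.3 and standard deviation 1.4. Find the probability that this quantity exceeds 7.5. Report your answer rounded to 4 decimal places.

0.2914

Conditional on each channel, P(X > 7.5): I: 0.337241; II: 0.887681; III: 0.0580416.
By total probability, P(X > 7.5) = 0.39·0.337241 + 0.15·0.887681 + 0.46·0.0580416 = 0.291375.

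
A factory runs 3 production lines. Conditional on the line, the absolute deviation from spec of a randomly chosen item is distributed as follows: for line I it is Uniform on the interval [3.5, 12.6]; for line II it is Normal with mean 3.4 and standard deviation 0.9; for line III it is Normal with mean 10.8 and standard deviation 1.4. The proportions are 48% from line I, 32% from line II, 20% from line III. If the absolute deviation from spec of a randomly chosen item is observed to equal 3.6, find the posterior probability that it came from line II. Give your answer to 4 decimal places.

0.7240

Likelihoods f(3.6 | ·): I: 0.10989; II: 0.432458; III: 5.14587e-07.
Posterior ∝ prior × likelihood. Numerator for II: 0.32·0.432458 = 0.138387.
Normalizing constant: 0.48·0.10989 + 0.32·0.432458 + 0.2·5.14587e-07 = 0.191134.
P(II | observation) = 0.138387 / 0.191134 = 0.724029.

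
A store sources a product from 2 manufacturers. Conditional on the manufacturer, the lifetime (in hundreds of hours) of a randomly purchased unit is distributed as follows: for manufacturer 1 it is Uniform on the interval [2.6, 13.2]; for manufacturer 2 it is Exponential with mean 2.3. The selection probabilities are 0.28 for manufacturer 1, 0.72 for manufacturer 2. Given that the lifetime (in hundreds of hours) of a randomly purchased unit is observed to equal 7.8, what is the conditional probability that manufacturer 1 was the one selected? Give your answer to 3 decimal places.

Likelihoods f(7.8 | ·): 1: 0.0943396; 2: 0.0146368.
Posterior ∝ prior × likelihood. Numerator for 1: 0.28·0.0943396 = 0.0264151.
Normalizing constant: 0.28·0.0943396 + 0.72·0.0146368 = 0.0369536.
P(1 | observation) = 0.0264151 / 0.0369536 = 0.714817.

0.715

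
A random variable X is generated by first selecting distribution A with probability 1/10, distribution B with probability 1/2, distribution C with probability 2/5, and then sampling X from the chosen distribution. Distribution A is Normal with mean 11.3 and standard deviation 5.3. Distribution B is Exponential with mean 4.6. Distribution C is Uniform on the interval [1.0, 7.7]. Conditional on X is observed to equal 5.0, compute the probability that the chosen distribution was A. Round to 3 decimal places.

Likelihoods f(5.0 | ·): A: 0.0371376; B: 0.0733133; C: 0.149254.
Posterior ∝ prior × likelihood. Numerator for A: 0.1·0.0371376 = 0.00371376.
Normalizing constant: 0.1·0.0371376 + 0.5·0.0733133 + 0.4·0.149254 = 0.100072.
P(A | observation) = 0.00371376 / 0.100072 = 0.0371109.

0.037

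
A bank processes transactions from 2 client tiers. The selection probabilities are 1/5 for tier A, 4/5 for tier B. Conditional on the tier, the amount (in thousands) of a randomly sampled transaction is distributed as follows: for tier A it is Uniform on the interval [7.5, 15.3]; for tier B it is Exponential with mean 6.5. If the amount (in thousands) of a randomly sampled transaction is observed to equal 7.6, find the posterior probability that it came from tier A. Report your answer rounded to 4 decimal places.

0.4015

Likelihoods f(7.6 | ·): A: 0.128205; B: 0.0477855.
Posterior ∝ prior × likelihood. Numerator for A: 0.2·0.128205 = 0.025641.
Normalizing constant: 0.2·0.128205 + 0.8·0.0477855 = 0.0638694.
P(A | observation) = 0.025641 / 0.0638694 = 0.40146.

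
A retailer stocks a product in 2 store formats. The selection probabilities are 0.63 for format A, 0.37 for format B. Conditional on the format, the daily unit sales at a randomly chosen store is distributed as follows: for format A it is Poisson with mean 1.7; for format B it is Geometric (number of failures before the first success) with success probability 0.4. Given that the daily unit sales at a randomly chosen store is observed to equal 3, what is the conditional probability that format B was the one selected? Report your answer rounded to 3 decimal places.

0.253

Likelihoods P(X=3 | ·): A: 0.149587; B: 0.0864.
Posterior ∝ prior × likelihood. Numerator for B: 0.37·0.0864 = 0.031968.
Normalizing constant: 0.63·0.149587 + 0.37·0.0864 = 0.126208.
P(B | observation) = 0.031968 / 0.126208 = 0.253296.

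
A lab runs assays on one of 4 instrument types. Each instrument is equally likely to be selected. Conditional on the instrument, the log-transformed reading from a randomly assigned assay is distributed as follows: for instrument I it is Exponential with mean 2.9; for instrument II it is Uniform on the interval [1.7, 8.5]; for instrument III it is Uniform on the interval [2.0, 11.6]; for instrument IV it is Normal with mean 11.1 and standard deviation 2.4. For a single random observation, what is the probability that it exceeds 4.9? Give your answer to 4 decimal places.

Conditional on each instrument, P(X > 4.9): I: 0.184583; II: 0.529412; III: 0.697917; IV: 0.995107.
By total probability, P(X > 4.9) = 0.25·0.184583 + 0.25·0.529412 + 0.25·0.697917 + 0.25·0.995107 = 0.601755.

0.6018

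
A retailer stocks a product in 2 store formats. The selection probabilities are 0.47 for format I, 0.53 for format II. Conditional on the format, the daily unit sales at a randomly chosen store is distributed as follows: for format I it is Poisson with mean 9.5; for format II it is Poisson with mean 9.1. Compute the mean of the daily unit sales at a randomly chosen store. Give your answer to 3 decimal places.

Component means — I: 9.5; II: 9.1.
E[X] = 0.47·9.5 + 0.53·9.1 = 9.288.

9.288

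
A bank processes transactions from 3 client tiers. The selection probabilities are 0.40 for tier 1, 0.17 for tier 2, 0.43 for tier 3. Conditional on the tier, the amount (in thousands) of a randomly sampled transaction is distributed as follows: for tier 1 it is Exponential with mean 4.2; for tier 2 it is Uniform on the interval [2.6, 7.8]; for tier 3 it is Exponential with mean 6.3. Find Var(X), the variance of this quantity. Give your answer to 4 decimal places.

Per component, 1: μ=4.2, E[X²]=35.28; 2: μ=5.2, E[X²]=29.2933; 3: μ=6.3, E[X²]=79.38.
E[X] = 0.4·4.2 + 0.17·5.2 + 0.43·6.3 = 5.273.
E[X²] = 0.4·35.28 + 0.17·29.2933 + 0.43·79.38 = 53.2253.
Var(X) = E[X²] − (E[X])² = 53.2253 − 27.8045 = 25.4207.

25.4207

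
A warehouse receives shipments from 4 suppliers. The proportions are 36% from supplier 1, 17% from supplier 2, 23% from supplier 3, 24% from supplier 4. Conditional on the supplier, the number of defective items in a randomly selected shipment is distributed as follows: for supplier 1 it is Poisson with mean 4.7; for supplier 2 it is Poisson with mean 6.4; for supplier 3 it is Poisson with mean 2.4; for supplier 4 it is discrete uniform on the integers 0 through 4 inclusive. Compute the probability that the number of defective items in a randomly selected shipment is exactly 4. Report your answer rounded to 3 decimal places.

0.163

Conditional on each supplier, P(X = 4): 1: 0.184925; 2: 0.116151; 3: 0.125408; 4: 0.2.
By total probability, P(X = 4) = 0.36·0.184925 + 0.17·0.116151 + 0.23·0.125408 + 0.24·0.2 = 0.163163.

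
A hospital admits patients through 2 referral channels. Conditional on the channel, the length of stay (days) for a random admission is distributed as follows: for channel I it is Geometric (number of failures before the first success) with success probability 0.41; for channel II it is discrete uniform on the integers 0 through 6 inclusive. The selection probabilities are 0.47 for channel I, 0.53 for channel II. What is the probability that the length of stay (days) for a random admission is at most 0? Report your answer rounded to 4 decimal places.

0.2684

Conditional on each channel, P(X ≤ 0): I: 0.41; II: 0.142857.
By total probability, P(X ≤ 0) = 0.47·0.41 + 0.53·0.142857 = 0.268414.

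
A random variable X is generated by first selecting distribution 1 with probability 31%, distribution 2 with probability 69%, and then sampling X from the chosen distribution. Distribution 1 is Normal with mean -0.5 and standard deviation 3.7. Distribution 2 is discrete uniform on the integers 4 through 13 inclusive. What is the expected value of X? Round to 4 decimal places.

Component means — 1: -0.5; 2: 8.5.
E[X] = 0.31·-0.5 + 0.69·8.5 = 5.71.

5.7100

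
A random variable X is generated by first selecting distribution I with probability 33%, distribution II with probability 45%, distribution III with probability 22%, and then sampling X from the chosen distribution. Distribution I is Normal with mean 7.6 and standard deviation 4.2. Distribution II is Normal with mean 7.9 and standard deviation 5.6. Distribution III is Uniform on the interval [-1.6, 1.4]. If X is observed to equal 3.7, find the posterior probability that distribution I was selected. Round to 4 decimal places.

Likelihoods f(3.7 | ·): I: 0.0617201; II: 0.0537745; III: 0.
Posterior ∝ prior × likelihood. Numerator for I: 0.33·0.0617201 = 0.0203676.
Normalizing constant: 0.33·0.0617201 + 0.45·0.0537745 + 0.22·0 = 0.0445662.
P(I | observation) = 0.0203676 / 0.0445662 = 0.45702.

0.4570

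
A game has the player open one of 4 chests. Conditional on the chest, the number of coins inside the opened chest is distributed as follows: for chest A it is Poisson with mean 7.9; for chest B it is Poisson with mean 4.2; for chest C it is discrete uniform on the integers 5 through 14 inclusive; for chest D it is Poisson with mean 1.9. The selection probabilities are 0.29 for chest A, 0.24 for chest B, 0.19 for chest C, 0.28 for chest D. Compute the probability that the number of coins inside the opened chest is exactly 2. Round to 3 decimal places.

Conditional on each chest, P(X = 2): A: 0.0115691; B: 0.132261; C: 0; D: 0.269971.
By total probability, P(X = 2) = 0.29·0.0115691 + 0.24·0.132261 + 0.19·0 + 0.28·0.269971 = 0.11069.

0.111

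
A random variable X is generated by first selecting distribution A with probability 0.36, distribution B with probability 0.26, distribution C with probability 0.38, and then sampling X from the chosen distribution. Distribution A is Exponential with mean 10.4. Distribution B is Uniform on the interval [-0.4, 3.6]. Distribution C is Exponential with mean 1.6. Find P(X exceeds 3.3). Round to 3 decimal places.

0.330

Conditional on each component, P(X > 3.3): A: 0.728107; B: 0.075; C: 0.127136.
By total probability, P(X > 3.3) = 0.36·0.728107 + 0.26·0.075 + 0.38·0.127136 = 0.32993.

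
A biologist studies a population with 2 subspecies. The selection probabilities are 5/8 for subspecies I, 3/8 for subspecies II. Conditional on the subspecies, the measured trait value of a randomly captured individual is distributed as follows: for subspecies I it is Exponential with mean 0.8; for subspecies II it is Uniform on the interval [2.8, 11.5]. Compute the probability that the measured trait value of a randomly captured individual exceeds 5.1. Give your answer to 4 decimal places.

Conditional on each subspecies, P(X > 5.1): I: 0.00170362; II: 0.735632.
By total probability, P(X > 5.1) = 0.625·0.00170362 + 0.375·0.735632 = 0.276927.

0.2769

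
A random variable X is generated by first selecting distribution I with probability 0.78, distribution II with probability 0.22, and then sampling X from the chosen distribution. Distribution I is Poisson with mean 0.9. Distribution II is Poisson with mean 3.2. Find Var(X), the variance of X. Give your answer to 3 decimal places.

2.314

Per component, I: μ=0.9, E[X²]=1.71; II: μ=3.2, E[X²]=13.44.
E[X] = 0.78·0.9 + 0.22·3.2 = 1.406.
E[X²] = 0.78·1.71 + 0.22·13.44 = 4.2906.
Var(X) = E[X²] − (E[X])² = 4.2906 − 1.97684 = 2.31376.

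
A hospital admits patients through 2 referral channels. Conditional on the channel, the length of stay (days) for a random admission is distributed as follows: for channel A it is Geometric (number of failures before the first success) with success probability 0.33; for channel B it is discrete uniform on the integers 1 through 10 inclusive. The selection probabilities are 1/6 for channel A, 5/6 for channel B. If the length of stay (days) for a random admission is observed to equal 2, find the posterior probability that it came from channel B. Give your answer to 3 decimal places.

Likelihoods P(X=2 | ·): A: 0.148137; B: 0.1.
Posterior ∝ prior × likelihood. Numerator for B: 0.833333·0.1 = 0.0833333.
Normalizing constant: 0.166667·0.148137 + 0.833333·0.1 = 0.108023.
P(B | observation) = 0.0833333 / 0.108023 = 0.771442.

0.771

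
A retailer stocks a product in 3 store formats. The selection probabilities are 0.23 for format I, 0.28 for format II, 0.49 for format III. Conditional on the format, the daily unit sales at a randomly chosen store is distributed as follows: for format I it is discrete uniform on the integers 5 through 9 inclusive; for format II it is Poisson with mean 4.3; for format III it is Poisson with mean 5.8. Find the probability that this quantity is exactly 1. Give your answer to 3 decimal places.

0.025

Conditional on each format, P(X = 1): I: 0; II: 0.0583448; III: 0.0175598.
By total probability, P(X = 1) = 0.23·0 + 0.28·0.0583448 + 0.49·0.0175598 = 0.0249409.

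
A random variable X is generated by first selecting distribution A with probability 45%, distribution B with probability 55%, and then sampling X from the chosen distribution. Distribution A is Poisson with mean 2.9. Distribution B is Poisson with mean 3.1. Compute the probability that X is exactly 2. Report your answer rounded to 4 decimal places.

0.2232

Conditional on each component, P(X = 2): A: 0.231373; B: 0.216461.
By total probability, P(X = 2) = 0.45·0.231373 + 0.55·0.216461 = 0.223171.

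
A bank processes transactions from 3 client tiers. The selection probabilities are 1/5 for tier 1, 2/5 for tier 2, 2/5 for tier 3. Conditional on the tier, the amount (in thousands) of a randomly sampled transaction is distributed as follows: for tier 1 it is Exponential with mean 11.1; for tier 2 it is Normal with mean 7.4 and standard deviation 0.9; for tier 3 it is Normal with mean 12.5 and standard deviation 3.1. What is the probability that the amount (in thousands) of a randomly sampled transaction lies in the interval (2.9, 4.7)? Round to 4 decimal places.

0.0256

Conditional on each tier, P(2.9 < X < 4.7): 1: 0.115278; 2: 0.00134961; 3: 0.00495439.
By total probability, P(2.9 < X < 4.7) = 0.2·0.115278 + 0.4·0.00134961 + 0.4·0.00495439 = 0.0255773.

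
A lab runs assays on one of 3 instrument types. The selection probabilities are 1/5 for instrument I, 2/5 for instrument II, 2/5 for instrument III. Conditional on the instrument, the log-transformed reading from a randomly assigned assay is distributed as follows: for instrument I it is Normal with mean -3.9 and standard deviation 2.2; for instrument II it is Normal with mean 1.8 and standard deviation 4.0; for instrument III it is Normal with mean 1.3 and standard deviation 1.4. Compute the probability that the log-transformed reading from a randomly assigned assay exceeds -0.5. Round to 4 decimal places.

0.6595

Conditional on each instrument, P(X > -0.5): I: 0.0611182; II: 0.717354; III: 0.900729.
By total probability, P(X > -0.5) = 0.2·0.0611182 + 0.4·0.717354 + 0.4·0.900729 = 0.659457.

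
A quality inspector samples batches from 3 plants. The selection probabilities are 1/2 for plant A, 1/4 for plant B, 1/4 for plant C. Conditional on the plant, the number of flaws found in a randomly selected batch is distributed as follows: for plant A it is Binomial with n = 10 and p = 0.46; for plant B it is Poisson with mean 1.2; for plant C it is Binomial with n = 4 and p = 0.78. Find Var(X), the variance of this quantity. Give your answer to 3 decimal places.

Per component, A: μ=4.6, E[X²]=23.644; B: μ=1.2, E[X²]=2.64; C: μ=3.12, E[X²]=10.4208.
E[X] = 0.5·4.6 + 0.25·1.2 + 0.25·3.12 = 3.38.
E[X²] = 0.5·23.644 + 0.25·2.64 + 0.25·10.4208 = 15.0872.
Var(X) = E[X²] − (E[X])² = 15.0872 − 11.4244 = 3.6628.

3.663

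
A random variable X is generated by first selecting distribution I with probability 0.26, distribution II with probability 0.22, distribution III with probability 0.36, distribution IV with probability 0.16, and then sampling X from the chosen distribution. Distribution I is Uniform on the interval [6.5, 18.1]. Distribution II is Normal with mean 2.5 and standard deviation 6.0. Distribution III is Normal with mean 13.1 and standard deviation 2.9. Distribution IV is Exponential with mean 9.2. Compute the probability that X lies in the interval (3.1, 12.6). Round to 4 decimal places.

Conditional on each component, P(3.1 < X < 12.6): I: 0.525862; II: 0.414017; III: 0.431274; IV: 0.459722.
By total probability, P(3.1 < X < 12.6) = 0.26·0.525862 + 0.22·0.414017 + 0.36·0.431274 + 0.16·0.459722 = 0.456622.

0.4566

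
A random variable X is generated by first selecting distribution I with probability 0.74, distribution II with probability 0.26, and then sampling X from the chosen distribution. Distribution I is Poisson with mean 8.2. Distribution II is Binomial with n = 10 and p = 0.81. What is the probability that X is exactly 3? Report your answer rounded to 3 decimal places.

0.019

Conditional on each component, P(X = 3): I: 0.0252392; II: 0.000570048.
By total probability, P(X = 3) = 0.74·0.0252392 + 0.26·0.000570048 = 0.0188252.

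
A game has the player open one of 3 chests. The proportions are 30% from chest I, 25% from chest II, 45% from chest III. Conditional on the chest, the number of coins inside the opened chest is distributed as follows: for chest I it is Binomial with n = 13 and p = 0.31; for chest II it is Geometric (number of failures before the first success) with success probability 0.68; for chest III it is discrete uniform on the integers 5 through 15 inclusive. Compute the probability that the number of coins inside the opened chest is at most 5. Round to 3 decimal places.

0.535

Conditional on each chest, P(X ≤ 5): I: 0.813321; II: 0.998926; III: 0.0909091.
By total probability, P(X ≤ 5) = 0.3·0.813321 + 0.25·0.998926 + 0.45·0.0909091 = 0.534637.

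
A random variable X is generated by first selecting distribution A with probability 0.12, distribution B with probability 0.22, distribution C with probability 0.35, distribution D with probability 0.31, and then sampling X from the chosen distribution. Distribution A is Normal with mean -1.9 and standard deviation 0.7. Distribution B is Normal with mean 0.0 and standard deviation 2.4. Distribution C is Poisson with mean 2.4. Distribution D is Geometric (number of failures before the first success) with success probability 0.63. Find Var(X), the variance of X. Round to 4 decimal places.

Per component, A: μ=-1.9, E[X²]=4.1; B: μ=0, E[X²]=5.76; C: μ=2.4, E[X²]=8.16; D: μ=0.587302, E[X²]=1.27715.
E[X] = 0.12·-1.9 + 0.22·0 + 0.35·2.4 + 0.31·0.587302 = 0.794063.
E[X²] = 0.12·4.1 + 0.22·5.76 + 0.35·8.16 + 0.31·1.27715 = 5.01112.
Var(X) = E[X²] − (E[X])² = 5.01112 − 0.630537 = 4.38058.

4.3806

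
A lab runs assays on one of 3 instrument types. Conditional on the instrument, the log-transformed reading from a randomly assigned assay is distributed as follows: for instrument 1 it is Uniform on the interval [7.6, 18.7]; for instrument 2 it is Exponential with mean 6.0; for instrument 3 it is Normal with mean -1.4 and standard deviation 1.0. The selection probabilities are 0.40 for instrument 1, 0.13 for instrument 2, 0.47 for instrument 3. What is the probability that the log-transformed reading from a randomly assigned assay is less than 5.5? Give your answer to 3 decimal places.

0.548

Conditional on each instrument, P(X < 5.5): 1: 0; 2: 0.60015; 3: 1.
By total probability, P(X < 5.5) = 0.4·0 + 0.13·0.60015 + 0.47·1 = 0.54802.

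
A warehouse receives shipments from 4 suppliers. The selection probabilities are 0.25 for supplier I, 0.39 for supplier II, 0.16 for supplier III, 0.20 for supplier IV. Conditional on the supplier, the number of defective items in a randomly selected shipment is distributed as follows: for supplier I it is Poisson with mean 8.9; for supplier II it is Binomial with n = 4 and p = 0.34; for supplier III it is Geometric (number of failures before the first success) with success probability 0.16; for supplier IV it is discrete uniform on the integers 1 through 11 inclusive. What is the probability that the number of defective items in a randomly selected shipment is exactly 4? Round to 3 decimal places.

Conditional on each supplier, P(X = 4): I: 0.0356556; II: 0.0133634; III: 0.0796594; IV: 0.0909091.
By total probability, P(X = 4) = 0.25·0.0356556 + 0.39·0.0133634 + 0.16·0.0796594 + 0.2·0.0909091 = 0.0450529.

0.045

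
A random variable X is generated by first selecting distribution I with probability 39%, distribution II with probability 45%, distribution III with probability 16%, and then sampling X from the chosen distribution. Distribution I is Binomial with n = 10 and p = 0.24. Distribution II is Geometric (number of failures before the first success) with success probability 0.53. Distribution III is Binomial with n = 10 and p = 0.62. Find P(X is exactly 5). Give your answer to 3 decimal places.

0.055

Conditional on each component, P(X = 5): I: 0.0508774; II: 0.0121553; III: 0.182927.
By total probability, P(X = 5) = 0.39·0.0508774 + 0.45·0.0121553 + 0.16·0.182927 = 0.0545803.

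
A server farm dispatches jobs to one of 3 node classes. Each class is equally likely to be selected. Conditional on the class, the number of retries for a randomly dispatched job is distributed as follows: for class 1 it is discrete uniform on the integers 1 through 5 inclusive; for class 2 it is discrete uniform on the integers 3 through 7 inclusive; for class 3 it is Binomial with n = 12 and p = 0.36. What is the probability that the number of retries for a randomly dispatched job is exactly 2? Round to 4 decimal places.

0.0995

Conditional on each class, P(X = 2): 1: 0.2; 2: 0; 3: 0.0986163.
By total probability, P(X = 2) = 0.333333·0.2 + 0.333333·0 + 0.333333·0.0986163 = 0.0995388.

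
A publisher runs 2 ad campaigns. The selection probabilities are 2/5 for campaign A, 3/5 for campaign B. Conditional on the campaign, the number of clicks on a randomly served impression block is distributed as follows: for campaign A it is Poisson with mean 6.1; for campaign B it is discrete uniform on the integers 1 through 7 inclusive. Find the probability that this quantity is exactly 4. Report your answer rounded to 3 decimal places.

Conditional on each campaign, P(X = 4): A: 0.129393; B: 0.142857.
By total probability, P(X = 4) = 0.4·0.129393 + 0.6·0.142857 = 0.137472.

0.137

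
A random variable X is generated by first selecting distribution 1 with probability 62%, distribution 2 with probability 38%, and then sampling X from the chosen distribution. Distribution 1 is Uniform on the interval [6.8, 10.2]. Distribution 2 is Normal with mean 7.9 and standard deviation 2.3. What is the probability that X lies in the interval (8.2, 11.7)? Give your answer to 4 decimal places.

0.5163

Conditional on each component, P(8.2 < X < 11.7): 1: 0.588235; 2: 0.398862.
By total probability, P(8.2 < X < 11.7) = 0.62·0.588235 + 0.38·0.398862 = 0.516273.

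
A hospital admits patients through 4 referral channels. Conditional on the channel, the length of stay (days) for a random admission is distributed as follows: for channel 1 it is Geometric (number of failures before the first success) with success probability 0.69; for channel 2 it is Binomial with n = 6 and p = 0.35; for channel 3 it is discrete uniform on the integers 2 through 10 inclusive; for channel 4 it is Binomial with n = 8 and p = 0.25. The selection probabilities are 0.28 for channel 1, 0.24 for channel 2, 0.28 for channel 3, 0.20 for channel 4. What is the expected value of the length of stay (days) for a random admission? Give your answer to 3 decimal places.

Component means — 1: 0.449275; 2: 2.1; 3: 6; 4: 2.
E[X] = 0.28·0.449275 + 0.24·2.1 + 0.28·6 + 0.2·2 = 2.7098.

2.710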